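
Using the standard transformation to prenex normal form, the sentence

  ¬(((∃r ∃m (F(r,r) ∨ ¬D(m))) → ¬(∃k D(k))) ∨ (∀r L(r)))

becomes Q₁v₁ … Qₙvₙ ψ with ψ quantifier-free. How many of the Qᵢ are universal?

Rewrite implications/biconditionals: A → B as ¬A ∨ B.
  ¬(¬(∃r ∃m (F(r,r) ∨ ¬D(m))) ∨ ¬(∃k D(k)) ∨ (∀r L(r)))
Drive negations inward (¬∀x A ≡ ∃x ¬A, ¬∃x A ≡ ∀x ¬A, De Morgan for ∧/∨):
  (∃r ∃m (F(r,r) ∨ ¬D(m))) ∧ (∃k D(k)) ∧ (∃r ¬L(r))
Rename bound variables to avoid capture: r↦s.
  (∃r ∃m (F(r,r) ∨ ¬D(m))) ∧ (∃k D(k)) ∧ (∃s ¬L(s))
Finally move all quantifiers to the prefix:
  ∃r ∃m ∃k ∃s ((F(r,r) ∨ ¬D(m)) ∧ D(k) ∧ ¬L(s))
The prefix is ∃r ∃m ∃k ∃s: 0 universal, 4 existential.

0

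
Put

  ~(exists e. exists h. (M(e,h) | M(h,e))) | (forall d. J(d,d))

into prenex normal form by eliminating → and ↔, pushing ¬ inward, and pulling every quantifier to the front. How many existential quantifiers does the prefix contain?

Push ¬ through the quantifiers and connectives to reach negation normal form:
  (forall e. forall h. (~M(e,h) & ~M(h,e))) | (forall d. J(d,d))
Finally move all quantifiers to the prefix:
  forall e. forall h. forall d. (~M(e,h) & ~M(h,e) | J(d,d))
The prefix is forall e forall h forall d: 3 universal, 0 existential.

0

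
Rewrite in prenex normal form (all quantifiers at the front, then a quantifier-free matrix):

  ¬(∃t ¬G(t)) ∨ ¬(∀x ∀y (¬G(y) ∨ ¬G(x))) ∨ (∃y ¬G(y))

∀t ∃x ∃y ∃q (G(t) ∨ G(y) ∧ G(x) ∨ ¬G(q))

Move each ¬ inward, flipping quantifiers it crosses:
  (∀t G(t)) ∨ (∃x ∃y (G(y) ∧ G(x))) ∨ (∃y ¬G(y))
Standardize variables apart so no two quantifiers bind the same name: y↦q.
  (∀t G(t)) ∨ (∃x ∃y (G(y) ∧ G(x))) ∨ (∃q ¬G(q))
Finally move all quantifiers to the prefix:
  ∀t ∃x ∃y ∃q (G(t) ∨ G(y) ∧ G(x) ∨ ¬G(q))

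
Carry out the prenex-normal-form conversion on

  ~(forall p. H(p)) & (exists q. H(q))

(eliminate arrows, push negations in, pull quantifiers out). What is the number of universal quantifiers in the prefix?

0

Move each ¬ inward, flipping quantifiers it crosses:
  (exists p. ~H(p)) & (exists q. H(q))
All bound variables are already distinct, so no renaming is needed.
Pull the quantifiers to the front (each side's bound variable is not free in the other side):
  exists p. exists q. (~H(p) & H(q))
The prefix is exists p exists q: 0 universal, 2 existential.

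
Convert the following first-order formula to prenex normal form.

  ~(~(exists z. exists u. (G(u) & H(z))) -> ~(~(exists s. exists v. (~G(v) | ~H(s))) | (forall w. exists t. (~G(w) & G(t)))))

Eliminate → and ↔ using ¬ and ∨.
  ~(~~(exists z. exists u. (G(u) & H(z))) | ~(~(exists s. exists v. (~G(v) | ~H(s))) | (forall w. exists t. (~G(w) & G(t)))))
Move each ¬ inward, flipping quantifiers it crosses:
  (forall z. forall u. (~G(u) | ~H(z))) & ((forall s. forall v. (G(v) & H(s))) | (forall w. exists t. (~G(w) & G(t))))
All bound variables are already distinct, so no renaming is needed.
Extract every quantifier outward, since the variables are now distinct and don't occur free across branches:
  forall z. forall u. forall s. forall v. forall w. exists t. ((~G(u) | ~H(z)) & (G(v) & H(s) | ~G(w) & G(t)))

forall z. forall u. forall s. forall v. forall w. exists t. ((~G(u) | ~H(z)) & (G(v) & H(s) | ~G(w) & G(t)))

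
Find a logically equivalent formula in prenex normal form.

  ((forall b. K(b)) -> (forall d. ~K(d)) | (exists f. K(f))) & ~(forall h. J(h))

First replace A → B with ¬A ∨ B.
  (~(forall b. K(b)) | (forall d. ~K(d)) | (exists f. K(f))) & ~(forall h. J(h))
Push ¬ through the quantifiers and connectives to reach negation normal form:
  ((exists b. ~K(b)) | (forall d. ~K(d)) | (exists f. K(f))) & (exists h. ~J(h))
All bound variables are already distinct, so no renaming is needed.
Extract every quantifier outward, since the variables are now distinct and don't occur free across branches:
  exists b. forall d. exists f. exists h. ((~K(b) | ~K(d) | K(f)) & ~J(h))

exists b. forall d. exists f. exists h. ((~K(b) | ~K(d) | K(f)) & ~J(h))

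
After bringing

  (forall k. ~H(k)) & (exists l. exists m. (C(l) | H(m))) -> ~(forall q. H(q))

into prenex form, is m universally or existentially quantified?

universal

First replace A → B with ¬A ∨ B.
  ~((forall k. ~H(k)) & (exists l. exists m. (C(l) | H(m)))) | ~(forall q. H(q))
Drive negations inward (¬∀x A ≡ ∃x ¬A, ¬∃x A ≡ ∀x ¬A, De Morgan for ∧/∨):
  (exists k. H(k)) | (forall l. forall m. (~C(l) & ~H(m))) | (exists q. ~H(q))
Finally move all quantifiers to the prefix:
  exists k. forall l. forall m. exists q. (H(k) | ~C(l) & ~H(m) | ~H(q))
The quantifier exists m sits under an odd number of negations (counting the antecedent side of each →), so it flips to forall m.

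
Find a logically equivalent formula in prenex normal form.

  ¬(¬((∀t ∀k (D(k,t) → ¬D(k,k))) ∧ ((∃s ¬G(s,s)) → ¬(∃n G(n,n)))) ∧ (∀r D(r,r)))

∀t ∀k ∀s ∀n ∃r ((¬D(k,t) ∨ ¬D(k,k)) ∧ (G(s,s) ∨ ¬G(n,n)) ∨ ¬D(r,r))

Rewrite implications/biconditionals: A → B as ¬A ∨ B.
  ¬(¬((∀t ∀k (¬D(k,t) ∨ ¬D(k,k))) ∧ (¬(∃s ¬G(s,s)) ∨ ¬(∃n G(n,n)))) ∧ (∀r D(r,r)))
Move each ¬ inward, flipping quantifiers it crosses:
  (∀t ∀k (¬D(k,t) ∨ ¬D(k,k))) ∧ ((∀s G(s,s)) ∨ (∀n ¬G(n,n))) ∨ (∃r ¬D(r,r))
All bound variables are already distinct, so no renaming is needed.
Extract every quantifier outward, since the variables are now distinct and don't occur free across branches:
  ∀t ∀k ∀s ∀n ∃r ((¬D(k,t) ∨ ¬D(k,k)) ∧ (G(s,s) ∨ ¬G(n,n)) ∨ ¬D(r,r))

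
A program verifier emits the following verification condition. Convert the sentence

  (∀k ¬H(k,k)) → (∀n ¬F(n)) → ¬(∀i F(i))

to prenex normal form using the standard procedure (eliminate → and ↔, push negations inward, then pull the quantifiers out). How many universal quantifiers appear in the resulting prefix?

Eliminate → and ↔ using ¬ and ∨.
  ¬(∀k ¬H(k,k)) ∨ ¬(∀n ¬F(n)) ∨ ¬(∀i F(i))
Push ¬ through the quantifiers and connectives to reach negation normal form:
  (∃k H(k,k)) ∨ (∃n F(n)) ∨ (∃i ¬F(i))
All bound variables are already distinct, so no renaming is needed.
Finally move all quantifiers to the prefix:
  ∃k ∃n ∃i (H(k,k) ∨ F(n) ∨ ¬F(i))
The prefix is ∃k ∃n ∃i: 0 universal, 3 existential.

0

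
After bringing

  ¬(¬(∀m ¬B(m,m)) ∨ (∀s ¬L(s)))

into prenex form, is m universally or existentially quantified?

Drive negations inward (¬∀x A ≡ ∃x ¬A, ¬∃x A ≡ ∀x ¬A, De Morgan for ∧/∨):
  (∀m ¬B(m,m)) ∧ (∃s L(s))
All bound variables are already distinct, so no renaming is needed.
Extract every quantifier outward, since the variables are now distinct and don't occur free across branches:
  ∀m ∃s (¬B(m,m) ∧ L(s))
The quantifier ∀m sits under an even number of negations, so it remains universal.

universal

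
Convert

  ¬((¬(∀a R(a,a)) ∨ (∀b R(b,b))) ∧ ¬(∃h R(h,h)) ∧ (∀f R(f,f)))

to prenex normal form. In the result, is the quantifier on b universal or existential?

existential

Move each ¬ inward, flipping quantifiers it crosses:
  (∀a R(a,a)) ∧ (∃b ¬R(b,b)) ∨ (∃h R(h,h)) ∨ (∃f ¬R(f,f))
Finally move all quantifiers to the prefix:
  ∀a ∃b ∃h ∃f (R(a,a) ∧ ¬R(b,b) ∨ R(h,h) ∨ ¬R(f,f))
The quantifier ∀b sits under an odd number of negations, so it flips to ∃b.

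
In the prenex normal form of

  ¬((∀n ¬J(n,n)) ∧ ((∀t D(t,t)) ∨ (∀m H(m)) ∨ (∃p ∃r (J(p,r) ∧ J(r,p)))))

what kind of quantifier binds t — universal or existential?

Push ¬ through the quantifiers and connectives to reach negation normal form:
  (∃n J(n,n)) ∨ (∃t ¬D(t,t)) ∧ (∃m ¬H(m)) ∧ (∀p ∀r (¬J(p,r) ∨ ¬J(r,p)))
All bound variables are already distinct, so no renaming is needed.
Finally move all quantifiers to the prefix:
  ∃n ∃t ∃m ∀p ∀r (J(n,n) ∨ ¬D(t,t) ∧ ¬H(m) ∧ (¬J(p,r) ∨ ¬J(r,p)))
The quantifier ∀t sits under an odd number of negations, so it flips to ∃t.

existential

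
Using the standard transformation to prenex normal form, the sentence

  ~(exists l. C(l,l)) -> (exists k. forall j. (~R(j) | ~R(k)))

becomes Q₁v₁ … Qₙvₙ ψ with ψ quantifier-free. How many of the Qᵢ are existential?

Eliminate → and ↔ using ¬ and ∨.
  ~~(exists l. C(l,l)) | (exists k. forall j. (~R(j) | ~R(k)))
Push ¬ through the quantifiers and connectives to reach negation normal form:
  (exists l. C(l,l)) | (exists k. forall j. (~R(j) | ~R(k)))
Extract every quantifier outward, since the variables are now distinct and don't occur free across branches:
  exists l. exists k. forall j. (C(l,l) | ~R(j) | ~R(k))
The prefix is exists l exists k forall j: 1 universal, 2 existential.

2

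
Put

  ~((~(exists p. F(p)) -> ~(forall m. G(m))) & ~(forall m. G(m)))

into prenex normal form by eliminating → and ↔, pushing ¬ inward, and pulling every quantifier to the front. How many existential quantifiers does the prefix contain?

0

First replace A → B with ¬A ∨ B.
  ~((~~(exists p. F(p)) | ~(forall m. G(m))) & ~(forall m. G(m)))
Move each ¬ inward, flipping quantifiers it crosses:
  (forall p. ~F(p)) & (forall m. G(m)) | (forall m. G(m))
Standardize variables apart so no two quantifiers bind the same name: m↦c.
  (forall p. ~F(p)) & (forall m. G(m)) | (forall c. G(c))
Pull the quantifiers to the front (each side's bound variable is not free in the other side):
  forall p. forall m. forall c. (~F(p) & G(m) | G(c))
The prefix is forall p forall m forall c: 3 universal, 0 existential.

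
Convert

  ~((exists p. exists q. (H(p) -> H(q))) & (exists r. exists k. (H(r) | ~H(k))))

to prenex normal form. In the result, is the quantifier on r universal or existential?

universal

Rewrite implications/biconditionals: A → B as ¬A ∨ B.
  ~((exists p. exists q. (~H(p) | H(q))) & (exists r. exists k. (H(r) | ~H(k))))
Push ¬ through the quantifiers and connectives to reach negation normal form:
  (forall p. forall q. (H(p) & ~H(q))) | (forall r. forall k. (~H(r) & H(k)))
Pull the quantifiers to the front (each side's bound variable is not free in the other side):
  forall p. forall q. forall r. forall k. (H(p) & ~H(q) | ~H(r) & H(k))
The quantifier exists r sits under an odd number of negations (counting the antecedent side of each →), so it flips to forall r.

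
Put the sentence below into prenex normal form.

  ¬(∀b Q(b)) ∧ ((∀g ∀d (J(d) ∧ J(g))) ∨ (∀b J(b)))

Drive negations inward (¬∀x A ≡ ∃x ¬A, ¬∃x A ≡ ∀x ¬A, De Morgan for ∧/∨):
  (∃b ¬Q(b)) ∧ ((∀g ∀d (J(d) ∧ J(g))) ∨ (∀b J(b)))
Rename bound variables to avoid capture: b↦c.
  (∃b ¬Q(b)) ∧ ((∀g ∀d (J(d) ∧ J(g))) ∨ (∀c J(c)))
Finally move all quantifiers to the prefix:
  ∃b ∀g ∀d ∀c (¬Q(b) ∧ (J(d) ∧ J(g) ∨ J(c)))

∃b ∀g ∀d ∀c (¬Q(b) ∧ (J(d) ∧ J(g) ∨ J(c)))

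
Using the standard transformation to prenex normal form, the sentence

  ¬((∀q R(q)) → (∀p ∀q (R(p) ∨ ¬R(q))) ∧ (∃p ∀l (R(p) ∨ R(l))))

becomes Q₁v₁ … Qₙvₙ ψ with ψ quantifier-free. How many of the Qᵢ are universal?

2

Eliminate → and ↔ using ¬ and ∨.
  ¬(¬(∀q R(q)) ∨ (∀p ∀q (R(p) ∨ ¬R(q))) ∧ (∃p ∀l (R(p) ∨ R(l))))
Push ¬ through the quantifiers and connectives to reach negation normal form:
  (∀q R(q)) ∧ ((∃p ∃q (¬R(p) ∧ R(q))) ∨ (∀p ∃l (¬R(p) ∧ ¬R(l))))
Give each quantifier a distinct variable: q↦v1, p↦t.
  (∀q R(q)) ∧ ((∃p ∃v1 (¬R(p) ∧ R(v1))) ∨ (∀t ∃l (¬R(t) ∧ ¬R(l))))
Pull the quantifiers to the front (each side's bound variable is not free in the other side):
  ∀q ∃p ∃v1 ∀t ∃l (R(q) ∧ (¬R(p) ∧ R(v1) ∨ ¬R(t) ∧ ¬R(l)))
The prefix is ∀q ∃p ∃v1 ∀t ∃l: 2 universal, 3 existential.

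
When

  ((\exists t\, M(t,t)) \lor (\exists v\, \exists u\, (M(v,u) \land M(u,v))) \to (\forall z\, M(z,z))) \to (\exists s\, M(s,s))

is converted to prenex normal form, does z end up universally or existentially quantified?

Rewrite implications/biconditionals: A → B as ¬A ∨ B.
  \neg (\neg ((\exists t\, M(t,t)) \lor (\exists v\, \exists u\, (M(v,u) \land M(u,v)))) \lor (\forall z\, M(z,z))) \lor (\exists s\, M(s,s))
Push ¬ through the quantifiers and connectives to reach negation normal form:
  ((\exists t\, M(t,t)) \lor (\exists v\, \exists u\, (M(v,u) \land M(u,v)))) \land (\exists z\, \neg M(z,z)) \lor (\exists s\, M(s,s))
All bound variables are already distinct, so no renaming is needed.
Finally move all quantifiers to the prefix:
  \exists t\, \exists v\, \exists u\, \exists z\, \exists s\, ((M(t,t) \lor M(v,u) \land M(u,v)) \land \neg M(z,z) \lor M(s,s))
The quantifier \forall z sits under an odd number of negations (counting the antecedent side of each →), so it flips to \exists z.

existential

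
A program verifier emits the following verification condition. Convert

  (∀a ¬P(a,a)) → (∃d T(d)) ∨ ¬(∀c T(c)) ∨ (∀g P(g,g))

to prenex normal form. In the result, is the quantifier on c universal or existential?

First replace A → B with ¬A ∨ B.
  ¬(∀a ¬P(a,a)) ∨ (∃d T(d)) ∨ ¬(∀c T(c)) ∨ (∀g P(g,g))
Move each ¬ inward, flipping quantifiers it crosses:
  (∃a P(a,a)) ∨ (∃d T(d)) ∨ (∃c ¬T(c)) ∨ (∀g P(g,g))
All bound variables are already distinct, so no renaming is needed.
Pull the quantifiers to the front (each side's bound variable is not free in the other side):
  ∃a ∃d ∃c ∀g (P(a,a) ∨ T(d) ∨ ¬T(c) ∨ P(g,g))
The quantifier ∀c sits under an odd number of negations (counting the antecedent side of each →), so it flips to ∃c.

existential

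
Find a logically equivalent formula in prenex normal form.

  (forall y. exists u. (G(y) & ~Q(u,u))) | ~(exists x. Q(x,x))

Drive negations inward (¬∀x A ≡ ∃x ¬A, ¬∃x A ≡ ∀x ¬A, De Morgan for ∧/∨):
  (forall y. exists u. (G(y) & ~Q(u,u))) | (forall x. ~Q(x,x))
All bound variables are already distinct, so no renaming is needed.
Finally move all quantifiers to the prefix:
  forall y. exists u. forall x. (G(y) & ~Q(u,u) | ~Q(x,x))

forall y. exists u. forall x. (G(y) & ~Q(u,u) | ~Q(x,x))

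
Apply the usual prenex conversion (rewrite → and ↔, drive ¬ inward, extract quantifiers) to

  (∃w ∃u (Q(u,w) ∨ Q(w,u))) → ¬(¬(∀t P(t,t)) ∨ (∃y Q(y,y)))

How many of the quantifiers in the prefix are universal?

4

Eliminate → and ↔ using ¬ and ∨.
  ¬(∃w ∃u (Q(u,w) ∨ Q(w,u))) ∨ ¬(¬(∀t P(t,t)) ∨ (∃y Q(y,y)))
Drive negations inward (¬∀x A ≡ ∃x ¬A, ¬∃x A ≡ ∀x ¬A, De Morgan for ∧/∨):
  (∀w ∀u (¬Q(u,w) ∧ ¬Q(w,u))) ∨ (∀t P(t,t)) ∧ (∀y ¬Q(y,y))
All bound variables are already distinct, so no renaming is needed.
Extract every quantifier outward, since the variables are now distinct and don't occur free across branches:
  ∀w ∀u ∀t ∀y (¬Q(u,w) ∧ ¬Q(w,u) ∨ P(t,t) ∧ ¬Q(y,y))
The prefix is ∀w ∀u ∀t ∀y: 4 universal, 0 existential.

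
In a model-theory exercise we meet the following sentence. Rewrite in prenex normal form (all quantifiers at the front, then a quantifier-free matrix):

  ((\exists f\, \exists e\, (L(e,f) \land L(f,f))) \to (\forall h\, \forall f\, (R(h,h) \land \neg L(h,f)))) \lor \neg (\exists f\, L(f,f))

\forall f\, \forall e\, \forall h\, \forall r\, \forall w1\, (\neg L(e,f) \lor \neg L(f,f) \lor R(h,h) \land \neg L(h,r) \lor \neg L(w1,w1))

First replace A → B with ¬A ∨ B.
  \neg (\exists f\, \exists e\, (L(e,f) \land L(f,f))) \lor (\forall h\, \forall f\, (R(h,h) \land \neg L(h,f))) \lor \neg (\exists f\, L(f,f))
Drive negations inward (¬∀x A ≡ ∃x ¬A, ¬∃x A ≡ ∀x ¬A, De Morgan for ∧/∨):
  (\forall f\, \forall e\, (\neg L(e,f) \lor \neg L(f,f))) \lor (\forall h\, \forall f\, (R(h,h) \land \neg L(h,f))) \lor (\forall f\, \neg L(f,f))
Rename bound variables to avoid capture: f↦r, f↦w1.
  (\forall f\, \forall e\, (\neg L(e,f) \lor \neg L(f,f))) \lor (\forall h\, \forall r\, (R(h,h) \land \neg L(h,r))) \lor (\forall w1\, \neg L(w1,w1))
Finally move all quantifiers to the prefix:
  \forall f\, \forall e\, \forall h\, \forall r\, \forall w1\, (\neg L(e,f) \lor \neg L(f,f) \lor R(h,h) \land \neg L(h,r) \lor \neg L(w1,w1))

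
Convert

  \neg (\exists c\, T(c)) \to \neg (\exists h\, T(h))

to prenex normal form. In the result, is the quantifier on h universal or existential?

Eliminate → and ↔ using ¬ and ∨.
  \neg \neg (\exists c\, T(c)) \lor \neg (\exists h\, T(h))
Move each ¬ inward, flipping quantifiers it crosses:
  (\exists c\, T(c)) \lor (\forall h\, \neg T(h))
Extract every quantifier outward, since the variables are now distinct and don't occur free across branches:
  \exists c\, \forall h\, (T(c) \lor \neg T(h))
The quantifier \exists h sits under an odd number of negations (counting the antecedent side of each →), so it flips to \forall h.

universal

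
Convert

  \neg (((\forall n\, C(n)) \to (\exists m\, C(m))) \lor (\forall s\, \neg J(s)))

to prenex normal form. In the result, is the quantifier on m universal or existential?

universal

Rewrite implications/biconditionals: A → B as ¬A ∨ B.
  \neg (\neg (\forall n\, C(n)) \lor (\exists m\, C(m)) \lor (\forall s\, \neg J(s)))
Drive negations inward (¬∀x A ≡ ∃x ¬A, ¬∃x A ≡ ∀x ¬A, De Morgan for ∧/∨):
  (\forall n\, C(n)) \land (\forall m\, \neg C(m)) \land (\exists s\, J(s))
Extract every quantifier outward, since the variables are now distinct and don't occur free across branches:
  \forall n\, \forall m\, \exists s\, (C(n) \land \neg C(m) \land J(s))
The quantifier \exists m sits under an odd number of negations (counting the antecedent side of each →), so it flips to \forall m.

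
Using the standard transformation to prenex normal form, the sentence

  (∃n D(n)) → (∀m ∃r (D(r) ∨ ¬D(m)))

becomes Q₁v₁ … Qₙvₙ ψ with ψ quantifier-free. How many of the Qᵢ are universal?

First replace A → B with ¬A ∨ B.
  ¬(∃n D(n)) ∨ (∀m ∃r (D(r) ∨ ¬D(m)))
Push ¬ through the quantifiers and connectives to reach negation normal form:
  (∀n ¬D(n)) ∨ (∀m ∃r (D(r) ∨ ¬D(m)))
All bound variables are already distinct, so no renaming is needed.
Extract every quantifier outward, since the variables are now distinct and don't occur free across branches:
  ∀n ∀m ∃r (¬D(n) ∨ D(r) ∨ ¬D(m))
The prefix is ∀n ∀m ∃r: 2 universal, 1 existential.

2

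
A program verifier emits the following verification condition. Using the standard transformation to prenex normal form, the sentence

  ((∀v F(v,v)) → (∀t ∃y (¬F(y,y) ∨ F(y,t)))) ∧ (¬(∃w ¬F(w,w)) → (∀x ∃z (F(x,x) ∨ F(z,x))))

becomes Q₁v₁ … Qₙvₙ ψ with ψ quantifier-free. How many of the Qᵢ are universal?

Eliminate → and ↔ using ¬ and ∨.
  (¬(∀v F(v,v)) ∨ (∀t ∃y (¬F(y,y) ∨ F(y,t)))) ∧ (¬¬(∃w ¬F(w,w)) ∨ (∀x ∃z (F(x,x) ∨ F(z,x))))
Push ¬ through the quantifiers and connectives to reach negation normal form:
  ((∃v ¬F(v,v)) ∨ (∀t ∃y (¬F(y,y) ∨ F(y,t)))) ∧ ((∃w ¬F(w,w)) ∨ (∀x ∃z (F(x,x) ∨ F(z,x))))
All bound variables are already distinct, so no renaming is needed.
Pull the quantifiers to the front (each side's bound variable is not free in the other side):
  ∃v ∀t ∃y ∃w ∀x ∃z ((¬F(v,v) ∨ ¬F(y,y) ∨ F(y,t)) ∧ (¬F(w,w) ∨ F(x,x) ∨ F(z,x)))
The prefix is ∃v ∀t ∃y ∃w ∀x ∃z: 2 universal, 4 existential.

2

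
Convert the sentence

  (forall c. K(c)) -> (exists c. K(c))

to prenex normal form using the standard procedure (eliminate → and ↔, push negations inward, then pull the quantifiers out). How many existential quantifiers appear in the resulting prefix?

Eliminate → and ↔ using ¬ and ∨.
  ~(forall c. K(c)) | (exists c. K(c))
Drive negations inward (¬∀x A ≡ ∃x ¬A, ¬∃x A ≡ ∀x ¬A, De Morgan for ∧/∨):
  (exists c. ~K(c)) | (exists c. K(c))
Rename bound variables to avoid capture: c↦x1.
  (exists c. ~K(c)) | (exists x1. K(x1))
Extract every quantifier outward, since the variables are now distinct and don't occur free across branches:
  exists c. exists x1. (~K(c) | K(x1))
The prefix is exists c exists x1: 0 universal, 2 existential.

2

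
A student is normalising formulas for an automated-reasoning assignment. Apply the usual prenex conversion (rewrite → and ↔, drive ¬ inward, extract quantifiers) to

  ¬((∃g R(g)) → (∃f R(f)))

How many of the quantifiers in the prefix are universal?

Rewrite implications/biconditionals: A → B as ¬A ∨ B.
  ¬(¬(∃g R(g)) ∨ (∃f R(f)))
Push ¬ through the quantifiers and connectives to reach negation normal form:
  (∃g R(g)) ∧ (∀f ¬R(f))
All bound variables are already distinct, so no renaming is needed.
Finally move all quantifiers to the prefix:
  ∃g ∀f (R(g) ∧ ¬R(f))
The prefix is ∃g ∀f: 1 universal, 1 existential.

1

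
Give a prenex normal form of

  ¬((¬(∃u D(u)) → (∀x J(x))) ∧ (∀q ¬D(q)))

Eliminate → and ↔ using ¬ and ∨.
  ¬((¬¬(∃u D(u)) ∨ (∀x J(x))) ∧ (∀q ¬D(q)))
Move each ¬ inward, flipping quantifiers it crosses:
  (∀u ¬D(u)) ∧ (∃x ¬J(x)) ∨ (∃q D(q))
All bound variables are already distinct, so no renaming is needed.
Extract every quantifier outward, since the variables are now distinct and don't occur free across branches:
  ∀u ∃x ∃q (¬D(u) ∧ ¬J(x) ∨ D(q))

∀u ∃x ∃q (¬D(u) ∧ ¬J(x) ∨ D(q))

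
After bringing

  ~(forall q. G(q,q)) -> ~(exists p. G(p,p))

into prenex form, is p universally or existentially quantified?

Rewrite implications/biconditionals: A → B as ¬A ∨ B.
  ~~(forall q. G(q,q)) | ~(exists p. G(p,p))
Move each ¬ inward, flipping quantifiers it crosses:
  (forall q. G(q,q)) | (forall p. ~G(p,p))
Finally move all quantifiers to the prefix:
  forall q. forall p. (G(q,q) | ~G(p,p))
The quantifier exists p sits under an odd number of negations (counting the antecedent side of each →), so it flips to forall p.

universal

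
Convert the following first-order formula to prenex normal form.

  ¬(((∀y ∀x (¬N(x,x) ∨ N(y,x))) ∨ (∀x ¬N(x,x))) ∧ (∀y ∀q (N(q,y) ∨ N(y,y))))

∃y ∃x ∃v ∃z ∃q (N(x,x) ∧ ¬N(y,x) ∧ N(v,v) ∨ ¬N(q,z) ∧ ¬N(z,z))

Drive negations inward (¬∀x A ≡ ∃x ¬A, ¬∃x A ≡ ∀x ¬A, De Morgan for ∧/∨):
  (∃y ∃x (N(x,x) ∧ ¬N(y,x))) ∧ (∃x N(x,x)) ∨ (∃y ∃q (¬N(q,y) ∧ ¬N(y,y)))
Give each quantifier a distinct variable: x↦v, y↦z.
  (∃y ∃x (N(x,x) ∧ ¬N(y,x))) ∧ (∃v N(v,v)) ∨ (∃z ∃q (¬N(q,z) ∧ ¬N(z,z)))
Finally move all quantifiers to the prefix:
  ∃y ∃x ∃v ∃z ∃q (N(x,x) ∧ ¬N(y,x) ∧ N(v,v) ∨ ¬N(q,z) ∧ ¬N(z,z))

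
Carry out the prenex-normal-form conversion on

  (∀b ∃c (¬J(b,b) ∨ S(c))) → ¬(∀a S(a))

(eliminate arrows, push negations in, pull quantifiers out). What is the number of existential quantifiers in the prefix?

2

Eliminate → and ↔ using ¬ and ∨.
  ¬(∀b ∃c (¬J(b,b) ∨ S(c))) ∨ ¬(∀a S(a))
Drive negations inward (¬∀x A ≡ ∃x ¬A, ¬∃x A ≡ ∀x ¬A, De Morgan for ∧/∨):
  (∃b ∀c (J(b,b) ∧ ¬S(c))) ∨ (∃a ¬S(a))
Pull the quantifiers to the front (each side's bound variable is not free in the other side):
  ∃b ∀c ∃a (J(b,b) ∧ ¬S(c) ∨ ¬S(a))
The prefix is ∃b ∀c ∃a: 1 universal, 2 existential.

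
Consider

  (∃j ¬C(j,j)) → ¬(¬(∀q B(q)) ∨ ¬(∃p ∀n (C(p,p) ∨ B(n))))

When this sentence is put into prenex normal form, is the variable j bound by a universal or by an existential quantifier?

universal

Eliminate → and ↔ using ¬ and ∨.
  ¬(∃j ¬C(j,j)) ∨ ¬(¬(∀q B(q)) ∨ ¬(∃p ∀n (C(p,p) ∨ B(n))))
Drive negations inward (¬∀x A ≡ ∃x ¬A, ¬∃x A ≡ ∀x ¬A, De Morgan for ∧/∨):
  (∀j C(j,j)) ∨ (∀q B(q)) ∧ (∃p ∀n (C(p,p) ∨ B(n)))
All bound variables are already distinct, so no renaming is needed.
Pull the quantifiers to the front (each side's bound variable is not free in the other side):
  ∀j ∀q ∃p ∀n (C(j,j) ∨ B(q) ∧ (C(p,p) ∨ B(n)))
The quantifier ∃j sits under an odd number of negations (counting the antecedent side of each →), so it flips to ∀j.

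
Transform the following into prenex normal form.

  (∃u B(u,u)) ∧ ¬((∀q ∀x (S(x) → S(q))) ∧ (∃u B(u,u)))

Eliminate → and ↔ using ¬ and ∨.
  (∃u B(u,u)) ∧ ¬((∀q ∀x (¬S(x) ∨ S(q))) ∧ (∃u B(u,u)))
Push ¬ through the quantifiers and connectives to reach negation normal form:
  (∃u B(u,u)) ∧ ((∃q ∃x (S(x) ∧ ¬S(q))) ∨ (∀u ¬B(u,u)))
Rename bound variables to avoid capture: u↦v.
  (∃u B(u,u)) ∧ ((∃q ∃x (S(x) ∧ ¬S(q))) ∨ (∀v ¬B(v,v)))
Extract every quantifier outward, since the variables are now distinct and don't occur free across branches:
  ∃u ∃q ∃x ∀v (B(u,u) ∧ (S(x) ∧ ¬S(q) ∨ ¬B(v,v)))

∃u ∃q ∃x ∀v (B(u,u) ∧ (S(x) ∧ ¬S(q) ∨ ¬B(v,v)))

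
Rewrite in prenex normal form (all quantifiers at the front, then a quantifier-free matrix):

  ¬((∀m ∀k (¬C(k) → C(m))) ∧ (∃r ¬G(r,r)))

∃m ∃k ∀r (¬C(k) ∧ ¬C(m) ∨ G(r,r))

Eliminate → and ↔ using ¬ and ∨.
  ¬((∀m ∀k (¬¬C(k) ∨ C(m))) ∧ (∃r ¬G(r,r)))
Drive negations inward (¬∀x A ≡ ∃x ¬A, ¬∃x A ≡ ∀x ¬A, De Morgan for ∧/∨):
  (∃m ∃k (¬C(k) ∧ ¬C(m))) ∨ (∀r G(r,r))
Pull the quantifiers to the front (each side's bound variable is not free in the other side):
  ∃m ∃k ∀r (¬C(k) ∧ ¬C(m) ∨ G(r,r))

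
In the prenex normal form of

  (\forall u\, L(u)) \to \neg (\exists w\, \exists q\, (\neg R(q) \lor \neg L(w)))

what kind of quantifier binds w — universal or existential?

Eliminate → and ↔ using ¬ and ∨.
  \neg (\forall u\, L(u)) \lor \neg (\exists w\, \exists q\, (\neg R(q) \lor \neg L(w)))
Push ¬ through the quantifiers and connectives to reach negation normal form:
  (\exists u\, \neg L(u)) \lor (\forall w\, \forall q\, (R(q) \land L(w)))
All bound variables are already distinct, so no renaming is needed.
Pull the quantifiers to the front (each side's bound variable is not free in the other side):
  \exists u\, \forall w\, \forall q\, (\neg L(u) \lor R(q) \land L(w))
The quantifier \exists w sits under an odd number of negations (counting the antecedent side of each →), so it flips to \forall w.

universal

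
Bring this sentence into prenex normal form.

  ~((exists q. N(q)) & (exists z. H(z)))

forall q. forall z. (~N(q) | ~H(z))

Push ¬ through the quantifiers and connectives to reach negation normal form:
  (forall q. ~N(q)) | (forall z. ~H(z))
All bound variables are already distinct, so no renaming is needed.
Finally move all quantifiers to the prefix:
  forall q. forall z. (~N(q) | ~H(z))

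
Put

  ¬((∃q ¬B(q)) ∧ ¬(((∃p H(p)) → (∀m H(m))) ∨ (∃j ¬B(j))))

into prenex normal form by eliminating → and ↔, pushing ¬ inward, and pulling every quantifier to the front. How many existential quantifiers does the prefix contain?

1

Rewrite implications/biconditionals: A → B as ¬A ∨ B.
  ¬((∃q ¬B(q)) ∧ ¬(¬(∃p H(p)) ∨ (∀m H(m)) ∨ (∃j ¬B(j))))
Drive negations inward (¬∀x A ≡ ∃x ¬A, ¬∃x A ≡ ∀x ¬A, De Morgan for ∧/∨):
  (∀q B(q)) ∨ (∀p ¬H(p)) ∨ (∀m H(m)) ∨ (∃j ¬B(j))
Extract every quantifier outward, since the variables are now distinct and don't occur free across branches:
  ∀q ∀p ∀m ∃j (B(q) ∨ ¬H(p) ∨ H(m) ∨ ¬B(j))
The prefix is ∀q ∀p ∀m ∃j: 3 universal, 1 existential.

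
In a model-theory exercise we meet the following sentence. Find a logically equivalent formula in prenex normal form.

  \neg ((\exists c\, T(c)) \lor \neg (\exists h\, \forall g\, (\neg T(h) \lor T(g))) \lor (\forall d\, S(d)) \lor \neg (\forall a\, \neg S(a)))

\forall c\, \exists h\, \forall g\, \exists d\, \forall a\, (\neg T(c) \land (\neg T(h) \lor T(g)) \land \neg S(d) \land \neg S(a))

Move each ¬ inward, flipping quantifiers it crosses:
  (\forall c\, \neg T(c)) \land (\exists h\, \forall g\, (\neg T(h) \lor T(g))) \land (\exists d\, \neg S(d)) \land (\forall a\, \neg S(a))
All bound variables are already distinct, so no renaming is needed.
Pull the quantifiers to the front (each side's bound variable is not free in the other side):
  \forall c\, \exists h\, \forall g\, \exists d\, \forall a\, (\neg T(c) \land (\neg T(h) \lor T(g)) \land \neg S(d) \land \neg S(a))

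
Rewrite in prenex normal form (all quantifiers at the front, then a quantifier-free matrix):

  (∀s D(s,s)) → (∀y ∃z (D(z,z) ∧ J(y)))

∃s ∀y ∃z (¬D(s,s) ∨ D(z,z) ∧ J(y))

First replace A → B with ¬A ∨ B.
  ¬(∀s D(s,s)) ∨ (∀y ∃z (D(z,z) ∧ J(y)))
Move each ¬ inward, flipping quantifiers it crosses:
  (∃s ¬D(s,s)) ∨ (∀y ∃z (D(z,z) ∧ J(y)))
All bound variables are already distinct, so no renaming is needed.
Pull the quantifiers to the front (each side's bound variable is not free in the other side):
  ∃s ∀y ∃z (¬D(s,s) ∨ D(z,z) ∧ J(y))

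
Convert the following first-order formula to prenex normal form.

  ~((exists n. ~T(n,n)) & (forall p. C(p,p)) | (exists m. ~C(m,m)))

forall n. exists p. forall m. ((T(n,n) | ~C(p,p)) & C(m,m))

Move each ¬ inward, flipping quantifiers it crosses:
  ((forall n. T(n,n)) | (exists p. ~C(p,p))) & (forall m. C(m,m))
All bound variables are already distinct, so no renaming is needed.
Finally move all quantifiers to the prefix:
  forall n. exists p. forall m. ((T(n,n) | ~C(p,p)) & C(m,m))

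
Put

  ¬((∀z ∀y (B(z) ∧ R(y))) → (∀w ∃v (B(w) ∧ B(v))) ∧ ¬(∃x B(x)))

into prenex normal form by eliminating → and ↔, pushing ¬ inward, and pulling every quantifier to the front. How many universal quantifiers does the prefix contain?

3

Rewrite implications/biconditionals: A → B as ¬A ∨ B.
  ¬(¬(∀z ∀y (B(z) ∧ R(y))) ∨ (∀w ∃v (B(w) ∧ B(v))) ∧ ¬(∃x B(x)))
Push ¬ through the quantifiers and connectives to reach negation normal form:
  (∀z ∀y (B(z) ∧ R(y))) ∧ ((∃w ∀v (¬B(w) ∨ ¬B(v))) ∨ (∃x B(x)))
All bound variables are already distinct, so no renaming is needed.
Extract every quantifier outward, since the variables are now distinct and don't occur free across branches:
  ∀z ∀y ∃w ∀v ∃x (B(z) ∧ R(y) ∧ (¬B(w) ∨ ¬B(v) ∨ B(x)))
The prefix is ∀z ∀y ∃w ∀v ∃x: 3 universal, 2 existential.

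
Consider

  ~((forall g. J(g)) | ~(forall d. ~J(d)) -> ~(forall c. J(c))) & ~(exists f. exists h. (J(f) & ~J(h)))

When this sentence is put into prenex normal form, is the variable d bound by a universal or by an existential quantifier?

existential

First replace A → B with ¬A ∨ B.
  ~(~((forall g. J(g)) | ~(forall d. ~J(d))) | ~(forall c. J(c))) & ~(exists f. exists h. (J(f) & ~J(h)))
Push ¬ through the quantifiers and connectives to reach negation normal form:
  ((forall g. J(g)) | (exists d. J(d))) & (forall c. J(c)) & (forall f. forall h. (~J(f) | J(h)))
Pull the quantifiers to the front (each side's bound variable is not free in the other side):
  forall g. exists d. forall c. forall f. forall h. ((J(g) | J(d)) & J(c) & (~J(f) | J(h)))
The quantifier forall d sits under an odd number of negations (counting the antecedent side of each →), so it flips to exists d.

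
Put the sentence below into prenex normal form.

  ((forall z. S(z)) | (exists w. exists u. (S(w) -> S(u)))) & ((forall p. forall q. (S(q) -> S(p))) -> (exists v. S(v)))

Rewrite implications/biconditionals: A → B as ¬A ∨ B.
  ((forall z. S(z)) | (exists w. exists u. (~S(w) | S(u)))) & (~(forall p. forall q. (~S(q) | S(p))) | (exists v. S(v)))
Push ¬ through the quantifiers and connectives to reach negation normal form:
  ((forall z. S(z)) | (exists w. exists u. (~S(w) | S(u)))) & ((exists p. exists q. (S(q) & ~S(p))) | (exists v. S(v)))
All bound variables are already distinct, so no renaming is needed.
Pull the quantifiers to the front (each side's bound variable is not free in the other side):
  forall z. exists w. exists u. exists p. exists q. exists v. ((S(z) | ~S(w) | S(u)) & (S(q) & ~S(p) | S(v)))

forall z. exists w. exists u. exists p. exists q. exists v. ((S(z) | ~S(w) | S(u)) & (S(q) & ~S(p) | S(v)))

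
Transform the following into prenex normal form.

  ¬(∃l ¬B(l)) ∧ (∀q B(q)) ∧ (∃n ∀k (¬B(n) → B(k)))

First replace A → B with ¬A ∨ B.
  ¬(∃l ¬B(l)) ∧ (∀q B(q)) ∧ (∃n ∀k (¬¬B(n) ∨ B(k)))
Drive negations inward (¬∀x A ≡ ∃x ¬A, ¬∃x A ≡ ∀x ¬A, De Morgan for ∧/∨):
  (∀l B(l)) ∧ (∀q B(q)) ∧ (∃n ∀k (B(n) ∨ B(k)))
Extract every quantifier outward, since the variables are now distinct and don't occur free across branches:
  ∀l ∀q ∃n ∀k (B(l) ∧ B(q) ∧ (B(n) ∨ B(k)))

∀l ∀q ∃n ∀k (B(l) ∧ B(q) ∧ (B(n) ∨ B(k)))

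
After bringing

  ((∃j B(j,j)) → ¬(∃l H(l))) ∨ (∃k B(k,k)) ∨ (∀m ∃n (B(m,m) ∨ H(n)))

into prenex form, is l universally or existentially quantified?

Eliminate → and ↔ using ¬ and ∨.
  ¬(∃j B(j,j)) ∨ ¬(∃l H(l)) ∨ (∃k B(k,k)) ∨ (∀m ∃n (B(m,m) ∨ H(n)))
Push ¬ through the quantifiers and connectives to reach negation normal form:
  (∀j ¬B(j,j)) ∨ (∀l ¬H(l)) ∨ (∃k B(k,k)) ∨ (∀m ∃n (B(m,m) ∨ H(n)))
Pull the quantifiers to the front (each side's bound variable is not free in the other side):
  ∀j ∀l ∃k ∀m ∃n (¬B(j,j) ∨ ¬H(l) ∨ B(k,k) ∨ B(m,m) ∨ H(n))
The quantifier ∃l sits under an odd number of negations (counting the antecedent side of each →), so it flips to ∀l.

universal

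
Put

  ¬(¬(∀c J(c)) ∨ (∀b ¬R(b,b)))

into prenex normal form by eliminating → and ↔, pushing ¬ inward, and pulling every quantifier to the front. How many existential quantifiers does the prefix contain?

Move each ¬ inward, flipping quantifiers it crosses:
  (∀c J(c)) ∧ (∃b R(b,b))
Finally move all quantifiers to the prefix:
  ∀c ∃b (J(c) ∧ R(b,b))
The prefix is ∀c ∃b: 1 universal, 1 existential.

1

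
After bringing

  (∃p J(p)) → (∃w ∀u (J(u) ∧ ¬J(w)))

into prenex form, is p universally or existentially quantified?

universal

Eliminate → and ↔ using ¬ and ∨.
  ¬(∃p J(p)) ∨ (∃w ∀u (J(u) ∧ ¬J(w)))
Drive negations inward (¬∀x A ≡ ∃x ¬A, ¬∃x A ≡ ∀x ¬A, De Morgan for ∧/∨):
  (∀p ¬J(p)) ∨ (∃w ∀u (J(u) ∧ ¬J(w)))
All bound variables are already distinct, so no renaming is needed.
Pull the quantifiers to the front (each side's bound variable is not free in the other side):
  ∀p ∃w ∀u (¬J(p) ∨ J(u) ∧ ¬J(w))
The quantifier ∃p sits under an odd number of negations (counting the antecedent side of each →), so it flips to ∀p.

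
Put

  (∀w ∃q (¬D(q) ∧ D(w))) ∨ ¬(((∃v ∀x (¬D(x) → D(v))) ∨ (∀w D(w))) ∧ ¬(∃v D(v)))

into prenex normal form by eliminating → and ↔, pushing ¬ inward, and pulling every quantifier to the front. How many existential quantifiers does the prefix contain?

Eliminate → and ↔ using ¬ and ∨.
  (∀w ∃q (¬D(q) ∧ D(w))) ∨ ¬(((∃v ∀x (¬¬D(x) ∨ D(v))) ∨ (∀w D(w))) ∧ ¬(∃v D(v)))
Move each ¬ inward, flipping quantifiers it crosses:
  (∀w ∃q (¬D(q) ∧ D(w))) ∨ (∀v ∃x (¬D(x) ∧ ¬D(v))) ∧ (∃w ¬D(w)) ∨ (∃v D(v))
Give each quantifier a distinct variable: w↦c, v↦x1.
  (∀w ∃q (¬D(q) ∧ D(w))) ∨ (∀v ∃x (¬D(x) ∧ ¬D(v))) ∧ (∃c ¬D(c)) ∨ (∃x1 D(x1))
Finally move all quantifiers to the prefix:
  ∀w ∃q ∀v ∃x ∃c ∃x1 (¬D(q) ∧ D(w) ∨ ¬D(x) ∧ ¬D(v) ∧ ¬D(c) ∨ D(x1))
The prefix is ∀w ∃q ∀v ∃x ∃c ∃x1: 2 universal, 4 existential.

4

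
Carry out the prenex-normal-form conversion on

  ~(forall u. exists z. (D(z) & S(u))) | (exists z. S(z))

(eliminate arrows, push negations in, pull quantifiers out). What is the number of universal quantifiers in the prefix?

1

Drive negations inward (¬∀x A ≡ ∃x ¬A, ¬∃x A ≡ ∀x ¬A, De Morgan for ∧/∨):
  (exists u. forall z. (~D(z) | ~S(u))) | (exists z. S(z))
Give each quantifier a distinct variable: z↦b.
  (exists u. forall z. (~D(z) | ~S(u))) | (exists b. S(b))
Pull the quantifiers to the front (each side's bound variable is not free in the other side):
  exists u. forall z. exists b. (~D(z) | ~S(u) | S(b))
The prefix is exists u forall z exists b: 1 universal, 2 existential.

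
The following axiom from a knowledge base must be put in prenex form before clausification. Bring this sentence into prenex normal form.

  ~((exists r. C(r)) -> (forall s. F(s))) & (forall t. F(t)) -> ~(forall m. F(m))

forall r. forall s. exists t. exists m. (~C(r) | F(s) | ~F(t) | ~F(m))

First replace A → B with ¬A ∨ B.
  ~(~(~(exists r. C(r)) | (forall s. F(s))) & (forall t. F(t))) | ~(forall m. F(m))
Push ¬ through the quantifiers and connectives to reach negation normal form:
  (forall r. ~C(r)) | (forall s. F(s)) | (exists t. ~F(t)) | (exists m. ~F(m))
All bound variables are already distinct, so no renaming is needed.
Extract every quantifier outward, since the variables are now distinct and don't occur free across branches:
  forall r. forall s. exists t. exists m. (~C(r) | F(s) | ~F(t) | ~F(m))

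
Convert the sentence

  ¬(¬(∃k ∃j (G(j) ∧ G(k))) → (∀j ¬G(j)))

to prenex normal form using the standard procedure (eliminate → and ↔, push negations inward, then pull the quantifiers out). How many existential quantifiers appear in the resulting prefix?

Eliminate → and ↔ using ¬ and ∨.
  ¬(¬¬(∃k ∃j (G(j) ∧ G(k))) ∨ (∀j ¬G(j)))
Push ¬ through the quantifiers and connectives to reach negation normal form:
  (∀k ∀j (¬G(j) ∨ ¬G(k))) ∧ (∃j G(j))
Rename bound variables to avoid capture: j↦v.
  (∀k ∀j (¬G(j) ∨ ¬G(k))) ∧ (∃v G(v))
Extract every quantifier outward, since the variables are now distinct and don't occur free across branches:
  ∀k ∀j ∃v ((¬G(j) ∨ ¬G(k)) ∧ G(v))
The prefix is ∀k ∀j ∃v: 2 universal, 1 existential.

1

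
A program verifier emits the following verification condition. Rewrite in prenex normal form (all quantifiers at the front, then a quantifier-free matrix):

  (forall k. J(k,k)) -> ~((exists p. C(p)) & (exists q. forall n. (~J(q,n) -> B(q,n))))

Eliminate → and ↔ using ¬ and ∨.
  ~(forall k. J(k,k)) | ~((exists p. C(p)) & (exists q. forall n. (~~J(q,n) | B(q,n))))
Drive negations inward (¬∀x A ≡ ∃x ¬A, ¬∃x A ≡ ∀x ¬A, De Morgan for ∧/∨):
  (exists k. ~J(k,k)) | (forall p. ~C(p)) | (forall q. exists n. (~J(q,n) & ~B(q,n)))
All bound variables are already distinct, so no renaming is needed.
Extract every quantifier outward, since the variables are now distinct and don't occur free across branches:
  exists k. forall p. forall q. exists n. (~J(k,k) | ~C(p) | ~J(q,n) & ~B(q,n))

exists k. forall p. forall q. exists n. (~J(k,k) | ~C(p) | ~J(q,n) & ~B(q,n))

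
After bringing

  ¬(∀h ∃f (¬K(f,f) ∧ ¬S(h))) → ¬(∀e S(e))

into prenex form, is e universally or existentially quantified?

First replace A → B with ¬A ∨ B.
  ¬¬(∀h ∃f (¬K(f,f) ∧ ¬S(h))) ∨ ¬(∀e S(e))
Drive negations inward (¬∀x A ≡ ∃x ¬A, ¬∃x A ≡ ∀x ¬A, De Morgan for ∧/∨):
  (∀h ∃f (¬K(f,f) ∧ ¬S(h))) ∨ (∃e ¬S(e))
All bound variables are already distinct, so no renaming is needed.
Extract every quantifier outward, since the variables are now distinct and don't occur free across branches:
  ∀h ∃f ∃e (¬K(f,f) ∧ ¬S(h) ∨ ¬S(e))
The quantifier ∀e sits under an odd number of negations (counting the antecedent side of each →), so it flips to ∃e.

existential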